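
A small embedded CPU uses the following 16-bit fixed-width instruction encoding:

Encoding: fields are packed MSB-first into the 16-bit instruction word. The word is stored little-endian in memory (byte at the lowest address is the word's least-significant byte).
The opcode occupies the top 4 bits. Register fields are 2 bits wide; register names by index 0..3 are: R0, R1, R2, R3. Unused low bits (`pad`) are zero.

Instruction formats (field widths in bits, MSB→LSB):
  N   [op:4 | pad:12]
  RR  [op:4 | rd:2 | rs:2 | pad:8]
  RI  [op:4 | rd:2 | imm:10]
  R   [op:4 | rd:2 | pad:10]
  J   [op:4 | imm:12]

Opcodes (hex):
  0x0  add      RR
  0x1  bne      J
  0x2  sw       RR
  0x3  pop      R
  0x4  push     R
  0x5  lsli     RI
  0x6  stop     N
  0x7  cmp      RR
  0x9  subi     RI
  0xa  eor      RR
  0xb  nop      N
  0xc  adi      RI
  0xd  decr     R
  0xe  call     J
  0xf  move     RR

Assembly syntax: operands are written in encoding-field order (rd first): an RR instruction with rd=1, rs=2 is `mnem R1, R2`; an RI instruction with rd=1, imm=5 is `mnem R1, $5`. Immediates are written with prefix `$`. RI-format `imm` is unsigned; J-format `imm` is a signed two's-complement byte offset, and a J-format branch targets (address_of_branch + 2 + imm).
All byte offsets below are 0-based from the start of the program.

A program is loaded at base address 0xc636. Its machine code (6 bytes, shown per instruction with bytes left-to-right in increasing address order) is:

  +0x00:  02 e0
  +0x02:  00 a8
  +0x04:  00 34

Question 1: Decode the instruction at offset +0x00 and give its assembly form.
call $2

@+00  little-endian(02 e0) = 0xe002
  top 4b → 0xe → call [J]
  [11:0] imm=2 = $2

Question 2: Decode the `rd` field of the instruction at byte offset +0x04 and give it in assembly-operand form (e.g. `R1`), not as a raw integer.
R1

@+04  little-endian(00 34) = 0x3400
  top 4b → 0x3 → pop [R]
  rd@[11:10]=0x1 ⇒ R1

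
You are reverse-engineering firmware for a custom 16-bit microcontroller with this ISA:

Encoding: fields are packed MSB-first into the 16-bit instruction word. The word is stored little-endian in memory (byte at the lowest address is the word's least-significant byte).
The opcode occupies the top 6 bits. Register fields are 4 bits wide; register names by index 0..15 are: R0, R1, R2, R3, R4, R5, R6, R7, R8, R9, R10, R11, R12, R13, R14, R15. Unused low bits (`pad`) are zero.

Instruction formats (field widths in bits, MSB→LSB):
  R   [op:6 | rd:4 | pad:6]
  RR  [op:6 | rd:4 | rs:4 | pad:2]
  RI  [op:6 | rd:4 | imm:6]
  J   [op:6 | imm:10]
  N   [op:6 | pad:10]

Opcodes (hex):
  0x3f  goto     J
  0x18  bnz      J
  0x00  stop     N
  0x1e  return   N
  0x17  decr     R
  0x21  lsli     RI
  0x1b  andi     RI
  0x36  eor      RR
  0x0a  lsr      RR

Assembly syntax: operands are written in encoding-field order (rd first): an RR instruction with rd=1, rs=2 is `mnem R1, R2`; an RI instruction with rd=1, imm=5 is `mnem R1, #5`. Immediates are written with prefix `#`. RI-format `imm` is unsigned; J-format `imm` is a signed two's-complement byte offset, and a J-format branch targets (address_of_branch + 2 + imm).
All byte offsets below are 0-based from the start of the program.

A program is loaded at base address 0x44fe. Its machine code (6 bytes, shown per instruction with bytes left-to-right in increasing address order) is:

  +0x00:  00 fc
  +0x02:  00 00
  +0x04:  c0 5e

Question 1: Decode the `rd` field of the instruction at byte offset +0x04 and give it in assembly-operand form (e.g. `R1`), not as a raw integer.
R11

+0x04: c0 5e ⇒ word 0x5ec0 (little)
  op=0x5ec0>>10=0x17 ⇒ decr (R)
  rd@[9:6]=0xb ⇒ R11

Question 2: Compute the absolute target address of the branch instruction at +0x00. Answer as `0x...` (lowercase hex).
0x4500

+0x00: 00 fc ⇒ word 0xfc00 (little)
  op=0xfc00>>10=0x3f ⇒ goto (J)
  imm@[9:0]=0x0 ⇒ #0
  target = base 0x44fe + off 0x00 + 2 + imm 0 = 0x4500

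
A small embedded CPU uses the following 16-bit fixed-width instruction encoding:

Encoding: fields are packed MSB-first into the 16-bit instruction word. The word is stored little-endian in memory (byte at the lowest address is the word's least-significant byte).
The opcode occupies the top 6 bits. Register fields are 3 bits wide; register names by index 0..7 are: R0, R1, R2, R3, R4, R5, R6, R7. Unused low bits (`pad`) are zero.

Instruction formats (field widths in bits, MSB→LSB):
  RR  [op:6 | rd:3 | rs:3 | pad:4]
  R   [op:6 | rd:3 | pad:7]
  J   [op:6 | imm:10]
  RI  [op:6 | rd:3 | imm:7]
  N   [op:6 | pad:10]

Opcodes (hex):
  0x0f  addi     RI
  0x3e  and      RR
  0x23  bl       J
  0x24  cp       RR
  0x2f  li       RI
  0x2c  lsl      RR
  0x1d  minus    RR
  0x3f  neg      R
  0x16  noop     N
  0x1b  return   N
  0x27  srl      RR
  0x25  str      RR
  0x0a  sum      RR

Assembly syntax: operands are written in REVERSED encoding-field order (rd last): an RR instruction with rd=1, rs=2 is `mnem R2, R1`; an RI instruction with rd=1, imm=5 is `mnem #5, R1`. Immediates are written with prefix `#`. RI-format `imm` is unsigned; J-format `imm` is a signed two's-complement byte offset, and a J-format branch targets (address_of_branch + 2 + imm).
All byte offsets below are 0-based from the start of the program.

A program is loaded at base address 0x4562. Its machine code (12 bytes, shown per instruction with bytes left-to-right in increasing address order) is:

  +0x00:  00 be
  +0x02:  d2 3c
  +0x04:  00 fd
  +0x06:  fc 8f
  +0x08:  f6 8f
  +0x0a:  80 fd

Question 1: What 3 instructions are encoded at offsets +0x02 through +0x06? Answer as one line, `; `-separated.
@+02  little-endian(d2 3c) = 0x3cd2
  top 6b → 0xf → addi [RI]
  rd@[9:7]=0x1 ⇒ R1
  imm@[6:0]=0x52 ⇒ #82
@+04  little-endian(00 fd) = 0xfd00
  top 6b → 0x3f → neg [R]
  rd@[9:7]=0x2 ⇒ R2
@+06  little-endian(fc 8f) = 0x8ffc
  top 6b → 0x23 → bl [J]
  imm@[9:0]=0x3fc (s10→-4) ⇒ #-4

addi #82, R1; neg R2; bl #-4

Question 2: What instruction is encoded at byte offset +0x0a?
neg R3

off 0x0a: read 80 fd as little → 0xfd80
  top 6b → 0x3f → neg [R]
  [9:7] rd=3 = R3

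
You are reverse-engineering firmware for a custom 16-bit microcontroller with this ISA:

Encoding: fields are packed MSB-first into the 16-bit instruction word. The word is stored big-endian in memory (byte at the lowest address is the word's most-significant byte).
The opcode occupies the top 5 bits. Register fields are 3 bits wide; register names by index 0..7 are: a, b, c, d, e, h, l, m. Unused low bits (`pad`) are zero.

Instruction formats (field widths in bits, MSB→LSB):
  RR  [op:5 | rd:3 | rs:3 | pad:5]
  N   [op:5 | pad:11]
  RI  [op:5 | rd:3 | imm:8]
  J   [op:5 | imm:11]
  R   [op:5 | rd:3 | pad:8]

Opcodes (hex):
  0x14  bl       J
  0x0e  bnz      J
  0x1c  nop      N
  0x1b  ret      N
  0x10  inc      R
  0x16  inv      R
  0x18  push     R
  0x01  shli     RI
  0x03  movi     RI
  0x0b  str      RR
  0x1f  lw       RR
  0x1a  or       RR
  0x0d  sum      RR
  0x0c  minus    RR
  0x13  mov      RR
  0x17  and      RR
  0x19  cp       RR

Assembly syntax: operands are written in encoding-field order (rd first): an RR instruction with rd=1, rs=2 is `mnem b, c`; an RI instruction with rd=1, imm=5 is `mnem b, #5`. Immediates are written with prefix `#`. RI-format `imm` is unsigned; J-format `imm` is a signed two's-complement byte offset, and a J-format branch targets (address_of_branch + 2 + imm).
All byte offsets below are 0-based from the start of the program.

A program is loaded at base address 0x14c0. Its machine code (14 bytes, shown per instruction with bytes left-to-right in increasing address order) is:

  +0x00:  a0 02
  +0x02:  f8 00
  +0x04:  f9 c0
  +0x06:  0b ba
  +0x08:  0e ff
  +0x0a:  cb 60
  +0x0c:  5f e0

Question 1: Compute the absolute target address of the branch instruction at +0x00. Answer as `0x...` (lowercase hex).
0x14c4

+0x00: a0 02 ⇒ word 0xa002 (big)
  top 5b → 0x14 → bl [J]
  imm@[10:0]=0x2 ⇒ #2
  target = base 0x14c0 + off 0x00 + 2 + imm 2 = 0x14c4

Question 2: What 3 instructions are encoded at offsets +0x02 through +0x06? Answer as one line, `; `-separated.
lw a, a; lw b, l; shli d, #186

@+02  big-endian(f8 00) = 0xf800
  op=0xf800>>11=0x1f ⇒ lw (RR)
  rd: (w>>8)&0x7=0x0 → a
  rs: (w>>5)&0x7=0x0 → a
@+04  big-endian(f9 c0) = 0xf9c0
  op=0xf9c0>>11=0x1f ⇒ lw (RR)
  rd: (w>>8)&0x7=0x1 → b
  rs: (w>>5)&0x7=0x6 → l
@+06  big-endian(0b ba) = 0x0bba
  op=0x0bba>>11=0x1 ⇒ shli (RI)
  rd: (w>>8)&0x7=0x3 → d
  imm: (w>>0)&0xff=0xba → #186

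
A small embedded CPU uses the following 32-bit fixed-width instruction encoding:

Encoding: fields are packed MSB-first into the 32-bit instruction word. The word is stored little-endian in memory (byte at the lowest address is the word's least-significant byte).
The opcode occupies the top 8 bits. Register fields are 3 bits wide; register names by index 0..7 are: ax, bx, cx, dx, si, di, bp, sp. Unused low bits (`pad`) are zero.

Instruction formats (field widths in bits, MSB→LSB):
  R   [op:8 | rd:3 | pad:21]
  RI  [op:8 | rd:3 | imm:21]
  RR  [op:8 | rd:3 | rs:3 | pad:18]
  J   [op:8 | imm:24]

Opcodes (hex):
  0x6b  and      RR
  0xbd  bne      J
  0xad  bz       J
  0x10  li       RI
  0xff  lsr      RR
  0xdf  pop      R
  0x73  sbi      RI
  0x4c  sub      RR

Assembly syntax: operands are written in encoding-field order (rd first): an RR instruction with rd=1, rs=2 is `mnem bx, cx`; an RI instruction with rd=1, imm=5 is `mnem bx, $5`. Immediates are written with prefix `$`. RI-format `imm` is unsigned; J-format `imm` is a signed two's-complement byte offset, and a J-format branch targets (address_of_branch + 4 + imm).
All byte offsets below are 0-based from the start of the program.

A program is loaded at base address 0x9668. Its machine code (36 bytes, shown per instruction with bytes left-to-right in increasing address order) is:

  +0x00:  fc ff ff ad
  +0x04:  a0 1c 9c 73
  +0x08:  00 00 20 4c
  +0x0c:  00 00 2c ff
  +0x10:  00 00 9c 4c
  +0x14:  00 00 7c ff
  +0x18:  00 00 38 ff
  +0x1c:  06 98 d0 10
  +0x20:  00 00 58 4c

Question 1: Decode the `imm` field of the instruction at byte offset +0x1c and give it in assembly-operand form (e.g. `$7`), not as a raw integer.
$1087494

[1c] 06 98 d0 10 → 0x10d09806
  opcode bits[31:24]=0x10: li/RI
  rd: (w>>21)&0x7=0x6 → bp
  imm: (w>>0)&0x1fffff=0x109806 → $1087494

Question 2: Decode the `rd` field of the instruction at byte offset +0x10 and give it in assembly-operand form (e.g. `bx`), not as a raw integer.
off 0x10: read 00 00 9c 4c as little → 0x4c9c0000
  opcode bits[31:24]=0x4c: sub/RR
  [23:21] rd=4 = si
  [20:18] rs=7 = sp

si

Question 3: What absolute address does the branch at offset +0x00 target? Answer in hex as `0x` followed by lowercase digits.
+0x00: fc ff ff ad ⇒ word 0xadfffffc (little)
  opcode bits[31:24]=0xad: bz/J
  imm: (w>>0)&0xffffff=0xfffffc (s24→-4) → $-4
  target = base 0x9668 + off 0x00 + 4 + imm -4 = 0x9668

0x9668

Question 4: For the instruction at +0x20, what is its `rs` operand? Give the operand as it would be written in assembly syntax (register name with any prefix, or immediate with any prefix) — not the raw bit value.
bp

@+20  little-endian(00 00 58 4c) = 0x4c580000
  opcode bits[31:24]=0x4c: sub/RR
  [23:21] rd=2 = cx
  [20:18] rs=6 = bp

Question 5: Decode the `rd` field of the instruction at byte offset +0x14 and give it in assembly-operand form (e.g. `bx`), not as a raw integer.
dx

off 0x14: read 00 00 7c ff as little → 0xff7c0000
  top 8b → 0xff → lsr [RR]
  rd: (w>>21)&0x7=0x3 → dx
  rs: (w>>18)&0x7=0x7 → sp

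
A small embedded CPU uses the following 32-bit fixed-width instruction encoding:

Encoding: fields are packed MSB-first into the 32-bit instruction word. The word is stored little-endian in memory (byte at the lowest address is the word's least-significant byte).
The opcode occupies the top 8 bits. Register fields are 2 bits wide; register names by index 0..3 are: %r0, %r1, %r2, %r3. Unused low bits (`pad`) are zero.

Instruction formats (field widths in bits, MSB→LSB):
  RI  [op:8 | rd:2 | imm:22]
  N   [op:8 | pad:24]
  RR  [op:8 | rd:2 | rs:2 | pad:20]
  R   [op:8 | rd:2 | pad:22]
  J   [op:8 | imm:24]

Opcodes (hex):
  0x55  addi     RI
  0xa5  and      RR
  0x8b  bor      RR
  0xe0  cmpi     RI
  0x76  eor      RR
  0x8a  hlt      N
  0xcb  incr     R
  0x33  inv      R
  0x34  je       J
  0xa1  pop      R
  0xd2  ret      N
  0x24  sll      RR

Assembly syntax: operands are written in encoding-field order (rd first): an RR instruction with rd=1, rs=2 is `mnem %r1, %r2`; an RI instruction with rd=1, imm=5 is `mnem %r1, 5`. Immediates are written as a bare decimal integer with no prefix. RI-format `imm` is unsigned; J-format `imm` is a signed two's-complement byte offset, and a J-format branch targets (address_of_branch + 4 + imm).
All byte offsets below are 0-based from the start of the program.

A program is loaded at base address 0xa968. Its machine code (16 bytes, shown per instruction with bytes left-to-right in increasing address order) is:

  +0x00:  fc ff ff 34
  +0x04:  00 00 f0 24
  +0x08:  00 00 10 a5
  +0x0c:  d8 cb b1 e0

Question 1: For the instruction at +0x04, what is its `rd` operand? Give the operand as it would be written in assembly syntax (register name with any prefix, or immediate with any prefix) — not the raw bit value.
[04] 00 00 f0 24 → 0x24f00000
  opcode bits[31:24]=0x24: sll/RR
  [23:22] rd=3 = %r3
  [21:20] rs=3 = %r3

%r3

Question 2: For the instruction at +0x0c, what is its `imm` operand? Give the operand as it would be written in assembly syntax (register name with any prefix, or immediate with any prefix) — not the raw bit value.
3263448

off 0x0c: read d8 cb b1 e0 as little → 0xe0b1cbd8
  op=0xe0b1cbd8>>24=0xe0 ⇒ cmpi (RI)
  rd@[23:22]=0x2 ⇒ %r2
  imm@[21:0]=0x31cbd8 ⇒ 3263448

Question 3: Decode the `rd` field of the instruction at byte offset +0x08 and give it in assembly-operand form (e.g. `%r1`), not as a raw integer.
%r0

+0x08: 00 00 10 a5 ⇒ word 0xa5100000 (little)
  op=0xa5100000>>24=0xa5 ⇒ and (RR)
  rd: (w>>22)&0x3=0x0 → %r0
  rs: (w>>20)&0x3=0x1 → %r1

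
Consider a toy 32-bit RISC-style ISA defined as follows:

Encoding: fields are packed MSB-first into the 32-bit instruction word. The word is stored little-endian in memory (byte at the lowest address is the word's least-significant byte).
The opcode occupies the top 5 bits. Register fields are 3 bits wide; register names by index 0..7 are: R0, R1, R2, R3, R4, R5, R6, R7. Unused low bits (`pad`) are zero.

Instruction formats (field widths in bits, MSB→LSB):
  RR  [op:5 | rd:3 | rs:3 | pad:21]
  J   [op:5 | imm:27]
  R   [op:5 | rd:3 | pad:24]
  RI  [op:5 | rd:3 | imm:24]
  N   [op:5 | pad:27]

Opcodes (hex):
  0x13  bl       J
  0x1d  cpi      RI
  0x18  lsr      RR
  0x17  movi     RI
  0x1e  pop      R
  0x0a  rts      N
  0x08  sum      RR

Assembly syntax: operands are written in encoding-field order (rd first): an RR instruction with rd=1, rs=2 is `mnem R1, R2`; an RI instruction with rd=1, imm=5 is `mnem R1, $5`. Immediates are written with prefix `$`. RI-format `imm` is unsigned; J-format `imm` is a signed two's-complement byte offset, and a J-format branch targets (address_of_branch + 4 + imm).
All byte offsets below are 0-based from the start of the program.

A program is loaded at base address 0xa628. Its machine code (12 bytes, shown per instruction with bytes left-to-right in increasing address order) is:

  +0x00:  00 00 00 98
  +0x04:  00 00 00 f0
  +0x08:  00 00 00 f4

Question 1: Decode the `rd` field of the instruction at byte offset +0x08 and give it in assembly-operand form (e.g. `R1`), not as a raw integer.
R4

[08] 00 00 00 f4 → 0xf4000000
  top 5b → 0x1e → pop [R]
  rd: (w>>24)&0x7=0x4 → R4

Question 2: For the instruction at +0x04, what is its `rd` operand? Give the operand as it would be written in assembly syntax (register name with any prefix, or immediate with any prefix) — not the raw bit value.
[04] 00 00 00 f0 → 0xf0000000
  op=0xf0000000>>27=0x1e ⇒ pop (R)
  [26:24] rd=0 = R0

R0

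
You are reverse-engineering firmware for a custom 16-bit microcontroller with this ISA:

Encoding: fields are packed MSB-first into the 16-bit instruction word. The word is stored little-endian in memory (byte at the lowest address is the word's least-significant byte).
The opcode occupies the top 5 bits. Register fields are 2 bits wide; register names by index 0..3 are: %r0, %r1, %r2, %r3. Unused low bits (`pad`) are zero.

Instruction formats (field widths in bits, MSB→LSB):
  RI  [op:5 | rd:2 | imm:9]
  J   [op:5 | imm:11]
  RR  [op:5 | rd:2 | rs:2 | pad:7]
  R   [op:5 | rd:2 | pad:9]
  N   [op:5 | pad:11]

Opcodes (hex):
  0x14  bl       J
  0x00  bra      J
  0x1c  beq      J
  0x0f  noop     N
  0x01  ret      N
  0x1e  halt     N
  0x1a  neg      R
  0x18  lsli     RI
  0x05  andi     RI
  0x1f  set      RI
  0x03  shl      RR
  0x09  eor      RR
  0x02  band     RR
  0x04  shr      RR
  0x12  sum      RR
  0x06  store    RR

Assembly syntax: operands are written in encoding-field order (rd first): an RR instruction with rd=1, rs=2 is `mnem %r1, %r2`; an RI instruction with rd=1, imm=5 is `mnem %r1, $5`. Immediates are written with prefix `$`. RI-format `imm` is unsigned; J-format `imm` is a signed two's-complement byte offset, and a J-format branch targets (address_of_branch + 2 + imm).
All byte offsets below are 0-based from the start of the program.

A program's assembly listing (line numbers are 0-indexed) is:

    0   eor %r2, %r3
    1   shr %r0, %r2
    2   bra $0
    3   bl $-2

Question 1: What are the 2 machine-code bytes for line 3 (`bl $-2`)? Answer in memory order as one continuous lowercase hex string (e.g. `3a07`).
3. bl fields op=0x14:5|imm=-2:11 → word a7feh → fe a7

fea7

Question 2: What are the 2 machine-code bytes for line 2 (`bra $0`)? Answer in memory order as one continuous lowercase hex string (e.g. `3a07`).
2. bra fields op=0x0:5|imm=0:11 → word 0000h → 00 00

0000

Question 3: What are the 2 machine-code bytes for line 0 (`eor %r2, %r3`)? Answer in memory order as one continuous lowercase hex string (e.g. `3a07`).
L0: eor op=0x9:5|rd=2:2|rs=3:2|pad=0:7 ⇒ 0x4d80 ⇒ little 80 4d

804d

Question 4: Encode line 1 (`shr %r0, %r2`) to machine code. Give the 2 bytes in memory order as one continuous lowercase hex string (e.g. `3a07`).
0021

1. shr fields op=0x4:5|rd=0:2|rs=2:2|pad=0:7 → word 2100h → 00 21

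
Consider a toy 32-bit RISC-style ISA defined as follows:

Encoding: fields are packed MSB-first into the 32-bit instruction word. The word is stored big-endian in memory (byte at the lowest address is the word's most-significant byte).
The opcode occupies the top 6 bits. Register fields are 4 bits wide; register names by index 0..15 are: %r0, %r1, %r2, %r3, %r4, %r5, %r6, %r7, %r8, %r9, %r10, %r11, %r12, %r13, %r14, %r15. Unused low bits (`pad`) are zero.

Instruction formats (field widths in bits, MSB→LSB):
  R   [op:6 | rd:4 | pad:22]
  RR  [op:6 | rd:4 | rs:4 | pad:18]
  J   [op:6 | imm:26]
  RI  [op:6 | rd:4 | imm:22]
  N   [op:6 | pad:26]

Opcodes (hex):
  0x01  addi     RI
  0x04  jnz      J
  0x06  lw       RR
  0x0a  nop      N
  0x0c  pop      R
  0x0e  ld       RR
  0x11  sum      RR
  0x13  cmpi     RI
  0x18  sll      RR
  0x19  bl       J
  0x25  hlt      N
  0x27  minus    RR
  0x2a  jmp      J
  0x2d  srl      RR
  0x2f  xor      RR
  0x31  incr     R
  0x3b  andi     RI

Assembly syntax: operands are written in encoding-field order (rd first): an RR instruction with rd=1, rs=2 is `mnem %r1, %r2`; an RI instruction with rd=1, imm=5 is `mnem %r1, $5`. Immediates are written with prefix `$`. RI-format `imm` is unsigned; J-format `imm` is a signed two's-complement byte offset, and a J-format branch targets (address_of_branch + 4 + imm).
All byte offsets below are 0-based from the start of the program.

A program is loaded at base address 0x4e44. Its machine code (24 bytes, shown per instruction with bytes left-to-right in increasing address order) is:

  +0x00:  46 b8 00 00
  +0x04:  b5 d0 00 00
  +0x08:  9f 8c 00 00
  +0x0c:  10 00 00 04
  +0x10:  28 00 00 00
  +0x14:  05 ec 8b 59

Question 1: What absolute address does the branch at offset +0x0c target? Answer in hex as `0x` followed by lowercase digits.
0x4e58

@+0c  big-endian(10 00 00 04) = 0x10000004
  top 6b → 0x4 → jnz [J]
  imm@[25:0]=0x4 ⇒ $4
  target = base 0x4e44 + off 0x0c + 4 + imm 4 = 0x4e58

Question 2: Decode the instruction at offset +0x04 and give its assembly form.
+0x04: b5 d0 00 00 ⇒ word 0xb5d00000 (big)
  op=0xb5d00000>>26=0x2d ⇒ srl (RR)
  rd@[25:22]=0x7 ⇒ %r7
  rs@[21:18]=0x4 ⇒ %r4

srl %r7, %r4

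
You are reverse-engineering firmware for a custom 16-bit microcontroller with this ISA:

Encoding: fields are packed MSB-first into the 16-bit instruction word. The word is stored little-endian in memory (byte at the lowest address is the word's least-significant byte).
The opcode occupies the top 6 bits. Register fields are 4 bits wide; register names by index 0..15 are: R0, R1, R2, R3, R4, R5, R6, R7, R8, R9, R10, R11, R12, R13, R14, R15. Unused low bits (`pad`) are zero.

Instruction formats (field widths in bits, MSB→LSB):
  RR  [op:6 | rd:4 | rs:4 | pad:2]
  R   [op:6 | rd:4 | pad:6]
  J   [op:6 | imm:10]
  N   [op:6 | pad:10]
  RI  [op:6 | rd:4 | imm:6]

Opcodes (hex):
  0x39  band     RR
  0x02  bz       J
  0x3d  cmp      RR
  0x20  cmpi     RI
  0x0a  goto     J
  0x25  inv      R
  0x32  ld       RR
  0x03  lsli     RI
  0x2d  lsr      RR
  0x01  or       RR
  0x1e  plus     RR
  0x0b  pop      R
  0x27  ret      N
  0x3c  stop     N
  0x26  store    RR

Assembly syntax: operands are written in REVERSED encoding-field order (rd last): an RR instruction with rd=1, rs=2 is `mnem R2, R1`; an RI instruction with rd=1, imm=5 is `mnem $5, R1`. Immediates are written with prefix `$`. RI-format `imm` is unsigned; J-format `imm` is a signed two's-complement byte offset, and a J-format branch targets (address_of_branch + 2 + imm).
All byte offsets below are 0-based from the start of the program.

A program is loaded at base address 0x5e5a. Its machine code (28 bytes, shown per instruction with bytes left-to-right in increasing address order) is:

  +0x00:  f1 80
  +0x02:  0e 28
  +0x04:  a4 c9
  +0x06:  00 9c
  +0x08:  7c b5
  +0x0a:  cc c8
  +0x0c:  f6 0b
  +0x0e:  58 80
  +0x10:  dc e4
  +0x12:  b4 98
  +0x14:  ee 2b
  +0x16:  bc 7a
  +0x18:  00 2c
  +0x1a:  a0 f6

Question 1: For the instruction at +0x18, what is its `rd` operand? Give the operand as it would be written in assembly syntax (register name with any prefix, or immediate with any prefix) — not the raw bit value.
R0

[18] 00 2c → 0x2c00
  op=0x2c00>>10=0xb ⇒ pop (R)
  rd: (w>>6)&0xf=0x0 → R0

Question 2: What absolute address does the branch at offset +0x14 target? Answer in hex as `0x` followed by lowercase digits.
@+14  little-endian(ee 2b) = 0x2bee
  opcode bits[15:10]=0xa: goto/J
  imm@[9:0]=0x3ee (s10→-18) ⇒ $-18
  target = base 0x5e5a + off 0x14 + 2 + imm -18 = 0x5e5e

0x5e5e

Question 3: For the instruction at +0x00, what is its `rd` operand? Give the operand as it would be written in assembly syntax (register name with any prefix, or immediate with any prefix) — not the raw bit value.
R3

+0x00: f1 80 ⇒ word 0x80f1 (little)
  op=0x80f1>>10=0x20 ⇒ cmpi (RI)
  rd: (w>>6)&0xf=0x3 → R3
  imm: (w>>0)&0x3f=0x31 → $49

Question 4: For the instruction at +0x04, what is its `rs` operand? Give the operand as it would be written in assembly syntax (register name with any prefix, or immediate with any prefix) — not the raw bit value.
R9

+0x04: a4 c9 ⇒ word 0xc9a4 (little)
  op=0xc9a4>>10=0x32 ⇒ ld (RR)
  rd@[9:6]=0x6 ⇒ R6
  rs@[5:2]=0x9 ⇒ R9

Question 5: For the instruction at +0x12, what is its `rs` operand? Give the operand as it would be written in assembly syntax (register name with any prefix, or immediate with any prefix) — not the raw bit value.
@+12  little-endian(b4 98) = 0x98b4
  top 6b → 0x26 → store [RR]
  [9:6] rd=2 = R2
  [5:2] rs=13 = R13

R13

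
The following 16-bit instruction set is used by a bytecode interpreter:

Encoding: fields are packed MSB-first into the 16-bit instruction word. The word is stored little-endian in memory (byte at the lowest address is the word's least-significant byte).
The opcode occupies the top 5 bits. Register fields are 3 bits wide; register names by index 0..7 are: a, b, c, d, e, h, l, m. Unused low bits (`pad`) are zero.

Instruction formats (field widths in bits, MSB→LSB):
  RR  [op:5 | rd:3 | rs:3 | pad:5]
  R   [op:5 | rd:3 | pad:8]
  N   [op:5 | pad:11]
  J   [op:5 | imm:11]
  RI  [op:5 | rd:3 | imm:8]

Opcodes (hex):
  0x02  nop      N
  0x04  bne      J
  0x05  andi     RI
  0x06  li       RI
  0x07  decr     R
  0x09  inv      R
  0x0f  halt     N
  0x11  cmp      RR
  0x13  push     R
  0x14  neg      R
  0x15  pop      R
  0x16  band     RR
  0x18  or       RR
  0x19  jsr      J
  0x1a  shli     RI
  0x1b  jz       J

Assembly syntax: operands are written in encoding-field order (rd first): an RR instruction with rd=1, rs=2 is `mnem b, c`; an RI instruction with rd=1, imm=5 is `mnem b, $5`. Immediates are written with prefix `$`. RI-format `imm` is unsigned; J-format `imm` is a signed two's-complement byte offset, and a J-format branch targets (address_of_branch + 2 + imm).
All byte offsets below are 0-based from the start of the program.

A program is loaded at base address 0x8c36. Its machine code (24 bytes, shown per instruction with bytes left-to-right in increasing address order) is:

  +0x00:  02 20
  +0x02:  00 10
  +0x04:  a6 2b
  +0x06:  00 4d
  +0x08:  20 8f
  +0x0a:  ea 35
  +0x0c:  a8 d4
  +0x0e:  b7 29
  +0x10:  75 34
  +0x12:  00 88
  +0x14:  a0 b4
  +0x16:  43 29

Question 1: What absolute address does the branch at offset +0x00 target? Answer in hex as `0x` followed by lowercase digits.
0x8c3a

[00] 02 20 → 0x2002
  top 5b → 0x4 → bne [J]
  [10:0] imm=2 = $2
  target = base 0x8c36 + off 0x00 + 2 + imm 2 = 0x8c3a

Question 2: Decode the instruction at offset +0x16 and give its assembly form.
off 0x16: read 43 29 as little → 0x2943
  opcode bits[15:11]=0x5: andi/RI
  rd: (w>>8)&0x7=0x1 → b
  imm: (w>>0)&0xff=0x43 → $67

andi b, $67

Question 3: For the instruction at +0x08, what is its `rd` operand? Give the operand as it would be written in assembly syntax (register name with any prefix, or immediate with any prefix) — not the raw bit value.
[08] 20 8f → 0x8f20
  top 5b → 0x11 → cmp [RR]
  [10:8] rd=7 = m
  [7:5] rs=1 = b

m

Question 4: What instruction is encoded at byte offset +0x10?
li e, $117

off 0x10: read 75 34 as little → 0x3475
  top 5b → 0x6 → li [RI]
  [10:8] rd=4 = e
  [7:0] imm=117 = $117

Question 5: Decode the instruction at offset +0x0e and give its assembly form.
andi b, $183

+0x0e: b7 29 ⇒ word 0x29b7 (little)
  opcode bits[15:11]=0x5: andi/RI
  rd: (w>>8)&0x7=0x1 → b
  imm: (w>>0)&0xff=0xb7 → $183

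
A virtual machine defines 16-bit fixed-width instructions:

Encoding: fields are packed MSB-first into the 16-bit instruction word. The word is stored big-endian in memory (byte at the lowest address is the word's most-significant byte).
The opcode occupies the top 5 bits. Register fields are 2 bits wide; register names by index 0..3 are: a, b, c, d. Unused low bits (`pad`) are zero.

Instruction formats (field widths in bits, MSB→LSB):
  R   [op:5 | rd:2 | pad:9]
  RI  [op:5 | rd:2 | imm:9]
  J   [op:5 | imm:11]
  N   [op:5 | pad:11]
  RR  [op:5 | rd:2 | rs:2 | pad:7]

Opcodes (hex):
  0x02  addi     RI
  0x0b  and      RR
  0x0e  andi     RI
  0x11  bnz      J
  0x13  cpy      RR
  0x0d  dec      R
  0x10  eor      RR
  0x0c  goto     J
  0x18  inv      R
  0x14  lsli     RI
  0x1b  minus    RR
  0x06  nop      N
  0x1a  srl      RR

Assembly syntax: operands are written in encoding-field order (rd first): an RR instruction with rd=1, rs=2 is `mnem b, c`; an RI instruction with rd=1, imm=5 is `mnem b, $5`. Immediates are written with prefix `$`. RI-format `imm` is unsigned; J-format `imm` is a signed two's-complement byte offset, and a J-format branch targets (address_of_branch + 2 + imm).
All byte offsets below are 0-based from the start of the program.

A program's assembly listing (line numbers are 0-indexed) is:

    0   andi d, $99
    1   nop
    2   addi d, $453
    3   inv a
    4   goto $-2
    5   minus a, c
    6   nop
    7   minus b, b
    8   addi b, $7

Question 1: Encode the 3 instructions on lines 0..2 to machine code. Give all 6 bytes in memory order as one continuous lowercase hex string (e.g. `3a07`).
line 0 (andi): pack op=0xe:5|rd=3:2|imm=99:9 = 0x7663; big→ 76 63
line 1 (nop): pack op=0x6:5|pad=0:11 = 0x3000; big→ 30 00
line 2 (addi): pack op=0x2:5|rd=3:2|imm=453:9 = 0x17c5; big→ 17 c5

7663300017c5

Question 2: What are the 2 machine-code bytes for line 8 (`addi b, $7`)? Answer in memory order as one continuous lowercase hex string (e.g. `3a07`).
1207

L8: addi op=0x2:5|rd=1:2|imm=7:9 ⇒ 0x1207 ⇒ big 12 07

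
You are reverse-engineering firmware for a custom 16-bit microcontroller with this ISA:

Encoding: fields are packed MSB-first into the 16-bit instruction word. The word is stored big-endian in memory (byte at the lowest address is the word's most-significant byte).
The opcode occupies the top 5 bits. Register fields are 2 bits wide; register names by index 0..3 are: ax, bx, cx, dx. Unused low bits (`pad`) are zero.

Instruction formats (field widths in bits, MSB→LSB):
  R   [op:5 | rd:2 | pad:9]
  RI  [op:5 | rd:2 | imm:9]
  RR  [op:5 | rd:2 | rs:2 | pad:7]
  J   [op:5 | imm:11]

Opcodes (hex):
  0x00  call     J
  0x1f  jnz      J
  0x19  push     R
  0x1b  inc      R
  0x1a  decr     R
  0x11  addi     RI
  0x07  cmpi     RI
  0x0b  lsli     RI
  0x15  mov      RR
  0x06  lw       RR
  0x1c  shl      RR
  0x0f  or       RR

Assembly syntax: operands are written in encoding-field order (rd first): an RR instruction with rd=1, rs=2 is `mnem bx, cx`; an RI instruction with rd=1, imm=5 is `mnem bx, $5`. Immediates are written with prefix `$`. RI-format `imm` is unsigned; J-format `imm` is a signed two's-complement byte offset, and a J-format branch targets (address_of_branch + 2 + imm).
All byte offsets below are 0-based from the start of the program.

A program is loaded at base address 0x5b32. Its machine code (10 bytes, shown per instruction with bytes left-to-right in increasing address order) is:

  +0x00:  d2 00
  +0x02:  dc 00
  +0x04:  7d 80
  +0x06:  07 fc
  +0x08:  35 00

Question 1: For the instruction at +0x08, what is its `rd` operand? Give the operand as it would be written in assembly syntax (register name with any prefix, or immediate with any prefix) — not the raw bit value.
cx

+0x08: 35 00 ⇒ word 0x3500 (big)
  opcode bits[15:11]=0x6: lw/RR
  rd: (w>>9)&0x3=0x2 → cx
  rs: (w>>7)&0x3=0x2 → cx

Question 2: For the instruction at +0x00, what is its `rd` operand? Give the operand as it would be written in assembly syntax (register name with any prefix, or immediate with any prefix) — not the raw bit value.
bx

@+00  big-endian(d2 00) = 0xd200
  opcode bits[15:11]=0x1a: decr/R
  rd: (w>>9)&0x3=0x1 → bx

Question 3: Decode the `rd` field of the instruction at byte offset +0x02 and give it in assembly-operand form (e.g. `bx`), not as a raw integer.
@+02  big-endian(dc 00) = 0xdc00
  top 5b → 0x1b → inc [R]
  [10:9] rd=2 = cx

cx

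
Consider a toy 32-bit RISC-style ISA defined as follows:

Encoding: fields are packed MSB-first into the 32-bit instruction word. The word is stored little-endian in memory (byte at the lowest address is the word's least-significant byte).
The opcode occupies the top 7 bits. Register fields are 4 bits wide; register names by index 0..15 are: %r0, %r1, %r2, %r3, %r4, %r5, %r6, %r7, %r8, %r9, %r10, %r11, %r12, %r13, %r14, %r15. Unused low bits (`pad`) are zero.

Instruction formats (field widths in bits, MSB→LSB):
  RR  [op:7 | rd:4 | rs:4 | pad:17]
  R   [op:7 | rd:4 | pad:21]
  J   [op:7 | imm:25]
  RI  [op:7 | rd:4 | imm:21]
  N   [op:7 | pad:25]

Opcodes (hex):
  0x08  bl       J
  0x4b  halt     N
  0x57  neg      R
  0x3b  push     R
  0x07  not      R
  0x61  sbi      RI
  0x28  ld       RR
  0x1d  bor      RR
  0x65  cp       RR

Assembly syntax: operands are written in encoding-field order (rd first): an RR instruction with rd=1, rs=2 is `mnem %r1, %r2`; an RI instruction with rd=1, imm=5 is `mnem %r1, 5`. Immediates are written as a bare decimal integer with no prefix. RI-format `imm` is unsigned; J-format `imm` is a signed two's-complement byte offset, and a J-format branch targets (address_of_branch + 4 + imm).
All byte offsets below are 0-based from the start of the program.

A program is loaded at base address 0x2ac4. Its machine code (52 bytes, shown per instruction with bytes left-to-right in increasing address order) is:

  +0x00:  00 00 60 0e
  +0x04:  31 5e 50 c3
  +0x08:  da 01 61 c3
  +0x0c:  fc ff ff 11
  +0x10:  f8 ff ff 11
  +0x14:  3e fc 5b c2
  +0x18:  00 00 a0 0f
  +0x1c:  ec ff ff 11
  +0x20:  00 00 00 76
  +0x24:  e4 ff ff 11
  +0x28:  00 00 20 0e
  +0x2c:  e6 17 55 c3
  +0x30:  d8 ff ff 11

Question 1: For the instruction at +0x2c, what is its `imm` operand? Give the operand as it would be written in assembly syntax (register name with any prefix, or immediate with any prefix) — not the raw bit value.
1382374

+0x2c: e6 17 55 c3 ⇒ word 0xc35517e6 (little)
  op=0xc35517e6>>25=0x61 ⇒ sbi (RI)
  rd@[24:21]=0xa ⇒ %r10
  imm@[20:0]=0x1517e6 ⇒ 1382374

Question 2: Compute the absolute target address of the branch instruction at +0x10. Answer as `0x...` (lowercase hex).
[10] f8 ff ff 11 → 0x11fffff8
  top 7b → 0x8 → bl [J]
  imm@[24:0]=0x1fffff8 (s25→-8) ⇒ -8
  target = base 0x2ac4 + off 0x10 + 4 + imm -8 = 0x2ad0

0x2ad0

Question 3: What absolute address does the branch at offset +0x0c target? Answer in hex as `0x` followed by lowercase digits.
0x2ad0

off 0x0c: read fc ff ff 11 as little → 0x11fffffc
  opcode bits[31:25]=0x8: bl/J
  imm@[24:0]=0x1fffffc (s25→-4) ⇒ -4
  target = base 0x2ac4 + off 0x0c + 4 + imm -4 = 0x2ad0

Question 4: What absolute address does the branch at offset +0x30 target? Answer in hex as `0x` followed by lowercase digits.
0x2ad0

+0x30: d8 ff ff 11 ⇒ word 0x11ffffd8 (little)
  opcode bits[31:25]=0x8: bl/J
  imm@[24:0]=0x1ffffd8 (s25→-40) ⇒ -40
  target = base 0x2ac4 + off 0x30 + 4 + imm -40 = 0x2ad0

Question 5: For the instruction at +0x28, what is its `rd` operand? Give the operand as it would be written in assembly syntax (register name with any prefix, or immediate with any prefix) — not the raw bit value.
@+28  little-endian(00 00 20 0e) = 0x0e200000
  top 7b → 0x7 → not [R]
  rd: (w>>21)&0xf=0x1 → %r1

%r1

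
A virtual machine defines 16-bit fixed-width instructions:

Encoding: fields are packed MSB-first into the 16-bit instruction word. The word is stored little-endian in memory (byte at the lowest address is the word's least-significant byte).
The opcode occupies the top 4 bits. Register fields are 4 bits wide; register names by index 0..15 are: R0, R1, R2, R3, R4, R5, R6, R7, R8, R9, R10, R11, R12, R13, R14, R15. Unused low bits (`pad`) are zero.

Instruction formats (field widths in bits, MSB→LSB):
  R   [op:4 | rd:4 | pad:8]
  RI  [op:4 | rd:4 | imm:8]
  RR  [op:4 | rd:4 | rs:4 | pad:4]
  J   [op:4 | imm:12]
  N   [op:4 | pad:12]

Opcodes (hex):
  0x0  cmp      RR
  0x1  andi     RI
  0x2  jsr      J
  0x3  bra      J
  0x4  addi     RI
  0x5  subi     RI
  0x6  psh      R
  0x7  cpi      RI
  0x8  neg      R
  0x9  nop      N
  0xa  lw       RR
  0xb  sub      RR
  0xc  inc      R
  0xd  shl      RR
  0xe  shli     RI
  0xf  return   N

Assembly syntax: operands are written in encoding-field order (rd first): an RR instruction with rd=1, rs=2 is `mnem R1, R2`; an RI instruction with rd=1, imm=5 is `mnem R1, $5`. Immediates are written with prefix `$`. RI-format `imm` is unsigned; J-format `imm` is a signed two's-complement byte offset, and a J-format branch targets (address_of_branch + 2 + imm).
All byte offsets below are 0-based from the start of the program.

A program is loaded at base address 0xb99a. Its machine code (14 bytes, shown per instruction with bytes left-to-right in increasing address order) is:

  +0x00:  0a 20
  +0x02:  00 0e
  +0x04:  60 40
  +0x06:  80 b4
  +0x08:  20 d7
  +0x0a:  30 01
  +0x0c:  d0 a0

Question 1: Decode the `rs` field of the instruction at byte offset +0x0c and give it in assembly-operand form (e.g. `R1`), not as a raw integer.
R13

+0x0c: d0 a0 ⇒ word 0xa0d0 (little)
  op=0xa0d0>>12=0xa ⇒ lw (RR)
  [11:8] rd=0 = R0
  [7:4] rs=13 = R13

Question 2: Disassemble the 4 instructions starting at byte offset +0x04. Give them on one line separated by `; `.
+0x04: 60 40 ⇒ word 0x4060 (little)
  opcode bits[15:12]=0x4: addi/RI
  [11:8] rd=0 = R0
  [7:0] imm=96 = $96
+0x06: 80 b4 ⇒ word 0xb480 (little)
  opcode bits[15:12]=0xb: sub/RR
  [11:8] rd=4 = R4
  [7:4] rs=8 = R8
+0x08: 20 d7 ⇒ word 0xd720 (little)
  opcode bits[15:12]=0xd: shl/RR
  [11:8] rd=7 = R7
  [7:4] rs=2 = R2
+0x0a: 30 01 ⇒ word 0x0130 (little)
  opcode bits[15:12]=0x0: cmp/RR
  [11:8] rd=1 = R1
  [7:4] rs=3 = R3

addi R0, $96; sub R4, R8; shl R7, R2; cmp R1, R3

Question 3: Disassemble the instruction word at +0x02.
off 0x02: read 00 0e as little → 0x0e00
  top 4b → 0x0 → cmp [RR]
  rd: (w>>8)&0xf=0xe → R14
  rs: (w>>4)&0xf=0x0 → R0

cmp R14, R0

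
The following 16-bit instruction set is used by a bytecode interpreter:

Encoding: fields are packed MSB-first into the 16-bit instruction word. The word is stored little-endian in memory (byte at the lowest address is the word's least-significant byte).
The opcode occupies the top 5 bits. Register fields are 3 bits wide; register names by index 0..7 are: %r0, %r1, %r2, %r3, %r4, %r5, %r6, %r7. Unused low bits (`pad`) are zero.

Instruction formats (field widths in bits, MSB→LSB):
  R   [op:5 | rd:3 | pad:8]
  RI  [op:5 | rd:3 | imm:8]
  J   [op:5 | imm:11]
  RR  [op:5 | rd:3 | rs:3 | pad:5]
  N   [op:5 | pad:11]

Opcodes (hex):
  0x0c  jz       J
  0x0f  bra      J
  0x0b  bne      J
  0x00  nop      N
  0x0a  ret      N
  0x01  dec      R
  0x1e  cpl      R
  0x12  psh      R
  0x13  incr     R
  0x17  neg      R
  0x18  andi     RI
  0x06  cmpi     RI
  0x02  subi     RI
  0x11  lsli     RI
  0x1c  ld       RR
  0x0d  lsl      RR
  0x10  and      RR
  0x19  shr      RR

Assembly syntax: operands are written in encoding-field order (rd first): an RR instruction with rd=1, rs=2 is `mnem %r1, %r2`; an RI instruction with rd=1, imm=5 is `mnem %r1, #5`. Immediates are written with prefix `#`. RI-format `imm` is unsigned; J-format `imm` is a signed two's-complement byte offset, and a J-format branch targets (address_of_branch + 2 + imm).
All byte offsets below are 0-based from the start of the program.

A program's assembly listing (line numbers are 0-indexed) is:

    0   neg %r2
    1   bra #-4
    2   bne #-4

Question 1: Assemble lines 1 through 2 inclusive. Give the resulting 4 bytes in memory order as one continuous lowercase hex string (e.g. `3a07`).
fc7ffc5f

L1: bra op=0xf:5|imm=-4:11 ⇒ 0x7ffc ⇒ little fc 7f
L2: bne op=0xb:5|imm=-4:11 ⇒ 0x5ffc ⇒ little fc 5f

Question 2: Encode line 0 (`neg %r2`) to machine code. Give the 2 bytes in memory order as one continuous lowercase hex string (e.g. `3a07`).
00ba

line 0 (neg): pack op=0x17:5|rd=2:3|pad=0:8 = 0xba00; little→ 00 ba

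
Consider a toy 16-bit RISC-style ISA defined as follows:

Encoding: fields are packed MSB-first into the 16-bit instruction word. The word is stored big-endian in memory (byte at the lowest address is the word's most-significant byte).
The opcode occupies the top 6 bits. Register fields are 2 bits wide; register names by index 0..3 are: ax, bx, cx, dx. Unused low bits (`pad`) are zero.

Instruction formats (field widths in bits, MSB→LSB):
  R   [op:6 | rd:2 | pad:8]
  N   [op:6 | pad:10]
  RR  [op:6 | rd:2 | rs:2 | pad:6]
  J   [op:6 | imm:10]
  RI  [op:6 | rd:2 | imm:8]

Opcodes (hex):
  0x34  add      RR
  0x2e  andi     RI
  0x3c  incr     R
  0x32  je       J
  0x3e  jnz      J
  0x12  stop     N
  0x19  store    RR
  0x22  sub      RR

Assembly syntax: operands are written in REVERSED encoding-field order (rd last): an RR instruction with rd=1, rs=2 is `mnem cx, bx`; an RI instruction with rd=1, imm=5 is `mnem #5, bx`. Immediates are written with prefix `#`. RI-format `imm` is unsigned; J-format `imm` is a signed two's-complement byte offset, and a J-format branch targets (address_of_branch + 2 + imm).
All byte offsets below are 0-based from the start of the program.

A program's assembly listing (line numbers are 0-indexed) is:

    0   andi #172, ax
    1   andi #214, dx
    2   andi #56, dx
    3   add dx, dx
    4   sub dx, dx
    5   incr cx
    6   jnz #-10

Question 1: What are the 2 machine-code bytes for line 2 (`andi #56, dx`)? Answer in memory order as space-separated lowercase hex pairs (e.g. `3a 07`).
line 2 (andi): pack op=0x2e:6|rd=3:2|imm=56:8 = 0xbb38; big→ bb 38

bb 38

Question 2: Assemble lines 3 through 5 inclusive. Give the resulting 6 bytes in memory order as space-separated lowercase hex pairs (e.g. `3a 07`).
d3 c0 8b c0 f2 00

L3: add op=0x34:6|rd=3:2|rs=3:2|pad=0:6 ⇒ 0xd3c0 ⇒ big d3 c0
L4: sub op=0x22:6|rd=3:2|rs=3:2|pad=0:6 ⇒ 0x8bc0 ⇒ big 8b c0
L5: incr op=0x3c:6|rd=2:2|pad=0:8 ⇒ 0xf200 ⇒ big f2 00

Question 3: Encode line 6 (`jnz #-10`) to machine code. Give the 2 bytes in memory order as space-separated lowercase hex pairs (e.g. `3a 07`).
6. jnz fields op=0x3e:6|imm=-10:10 → word fbf6h → fb f6

fb f6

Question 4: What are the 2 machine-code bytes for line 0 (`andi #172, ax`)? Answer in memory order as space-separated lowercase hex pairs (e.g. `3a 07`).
L0: andi op=0x2e:6|rd=0:2|imm=172:8 ⇒ 0xb8ac ⇒ big b8 ac

b8 ac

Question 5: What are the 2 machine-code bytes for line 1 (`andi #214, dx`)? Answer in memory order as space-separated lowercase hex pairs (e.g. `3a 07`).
bb d6

1. andi fields op=0x2e:6|rd=3:2|imm=214:8 → word bbd6h → bb d6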